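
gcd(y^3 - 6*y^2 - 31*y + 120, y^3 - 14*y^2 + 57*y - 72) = y^2 - 11*y + 24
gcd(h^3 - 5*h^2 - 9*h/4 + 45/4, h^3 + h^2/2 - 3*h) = h - 3/2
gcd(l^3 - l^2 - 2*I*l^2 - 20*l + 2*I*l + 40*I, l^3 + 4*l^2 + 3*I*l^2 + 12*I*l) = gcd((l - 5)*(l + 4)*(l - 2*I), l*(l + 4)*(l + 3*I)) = l + 4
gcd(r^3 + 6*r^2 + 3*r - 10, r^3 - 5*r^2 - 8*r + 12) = r^2 + r - 2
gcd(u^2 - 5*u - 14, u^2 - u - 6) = u + 2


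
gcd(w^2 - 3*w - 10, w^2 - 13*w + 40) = w - 5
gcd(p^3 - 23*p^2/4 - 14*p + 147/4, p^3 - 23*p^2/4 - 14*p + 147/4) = p^3 - 23*p^2/4 - 14*p + 147/4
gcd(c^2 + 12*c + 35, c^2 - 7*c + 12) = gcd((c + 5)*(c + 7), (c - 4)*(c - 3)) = 1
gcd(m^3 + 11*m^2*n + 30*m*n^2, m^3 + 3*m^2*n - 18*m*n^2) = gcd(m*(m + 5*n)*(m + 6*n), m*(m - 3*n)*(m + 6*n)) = m^2 + 6*m*n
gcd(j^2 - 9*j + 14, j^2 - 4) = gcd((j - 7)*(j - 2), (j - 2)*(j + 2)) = j - 2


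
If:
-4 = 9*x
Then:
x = -4/9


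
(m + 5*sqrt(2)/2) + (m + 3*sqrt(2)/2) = 2*m + 4*sqrt(2)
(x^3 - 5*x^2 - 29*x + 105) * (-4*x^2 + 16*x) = -4*x^5 + 36*x^4 + 36*x^3 - 884*x^2 + 1680*x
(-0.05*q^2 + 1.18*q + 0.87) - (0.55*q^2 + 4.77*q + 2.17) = -0.6*q^2 - 3.59*q - 1.3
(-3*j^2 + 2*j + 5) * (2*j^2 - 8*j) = -6*j^4 + 28*j^3 - 6*j^2 - 40*j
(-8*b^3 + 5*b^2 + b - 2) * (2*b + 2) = -16*b^4 - 6*b^3 + 12*b^2 - 2*b - 4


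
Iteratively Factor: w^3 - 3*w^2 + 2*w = (w)*(w^2 - 3*w + 2) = w*(w - 2)*(w - 1)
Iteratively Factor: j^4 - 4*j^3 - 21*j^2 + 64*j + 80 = (j - 4)*(j^3 - 21*j - 20) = (j - 5)*(j - 4)*(j^2 + 5*j + 4) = (j - 5)*(j - 4)*(j + 4)*(j + 1)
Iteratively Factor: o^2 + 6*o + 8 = (o + 2)*(o + 4)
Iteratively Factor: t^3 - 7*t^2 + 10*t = (t - 5)*(t^2 - 2*t) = (t - 5)*(t - 2)*(t)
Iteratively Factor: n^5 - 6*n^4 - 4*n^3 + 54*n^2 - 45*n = (n)*(n^4 - 6*n^3 - 4*n^2 + 54*n - 45) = n*(n + 3)*(n^3 - 9*n^2 + 23*n - 15) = n*(n - 3)*(n + 3)*(n^2 - 6*n + 5) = n*(n - 3)*(n - 1)*(n + 3)*(n - 5)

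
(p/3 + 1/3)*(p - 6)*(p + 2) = p^3/3 - p^2 - 16*p/3 - 4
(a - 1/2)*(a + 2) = a^2 + 3*a/2 - 1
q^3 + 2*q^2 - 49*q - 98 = (q - 7)*(q + 2)*(q + 7)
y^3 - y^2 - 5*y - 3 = (y - 3)*(y + 1)^2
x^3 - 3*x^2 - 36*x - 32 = (x - 8)*(x + 1)*(x + 4)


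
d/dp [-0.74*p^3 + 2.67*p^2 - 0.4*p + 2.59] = -2.22*p^2 + 5.34*p - 0.4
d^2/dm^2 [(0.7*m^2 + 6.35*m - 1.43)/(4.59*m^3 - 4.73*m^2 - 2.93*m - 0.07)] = (29.49534*m^6 + 802.69461*m^5 - 1132.221726*m^4 + 935.421416*m^3 - 53.477196*m^2 - 134.281026*m - 26.203778)/(96.702579*m^9 - 298.956339*m^8 + 122.886234*m^7 + 271.425988*m^6 - 69.325224*m^5 - 120.869586*m^4 - 30.907022*m^3 - 1.87236*m^2 - 0.043071*m - 0.000343)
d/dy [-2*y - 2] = -2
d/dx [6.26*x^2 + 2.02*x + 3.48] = 12.52*x + 2.02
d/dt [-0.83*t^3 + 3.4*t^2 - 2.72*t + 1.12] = -2.49*t^2 + 6.8*t - 2.72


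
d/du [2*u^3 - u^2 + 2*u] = 6*u^2 - 2*u + 2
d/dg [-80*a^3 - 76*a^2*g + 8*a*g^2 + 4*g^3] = -76*a^2 + 16*a*g + 12*g^2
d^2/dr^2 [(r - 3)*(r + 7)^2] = 6*r + 22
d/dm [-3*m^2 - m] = -6*m - 1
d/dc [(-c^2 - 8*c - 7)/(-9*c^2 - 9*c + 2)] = (-63*c^2 - 130*c - 79)/(81*c^4 + 162*c^3 + 45*c^2 - 36*c + 4)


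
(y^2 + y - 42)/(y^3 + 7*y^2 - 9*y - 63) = (y - 6)/(y^2 - 9)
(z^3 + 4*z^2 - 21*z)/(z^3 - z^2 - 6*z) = (z + 7)/(z + 2)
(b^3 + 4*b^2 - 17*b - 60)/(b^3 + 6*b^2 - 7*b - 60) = (b^2 - b - 12)/(b^2 + b - 12)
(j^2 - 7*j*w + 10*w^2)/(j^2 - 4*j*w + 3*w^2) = (j^2 - 7*j*w + 10*w^2)/(j^2 - 4*j*w + 3*w^2)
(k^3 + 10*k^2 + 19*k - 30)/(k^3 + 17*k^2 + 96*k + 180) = (k - 1)/(k + 6)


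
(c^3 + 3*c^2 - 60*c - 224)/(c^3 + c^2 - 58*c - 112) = (c + 4)/(c + 2)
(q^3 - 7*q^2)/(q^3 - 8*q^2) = (q - 7)/(q - 8)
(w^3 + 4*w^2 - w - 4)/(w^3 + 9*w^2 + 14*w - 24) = (w + 1)/(w + 6)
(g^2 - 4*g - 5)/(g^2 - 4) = (g^2 - 4*g - 5)/(g^2 - 4)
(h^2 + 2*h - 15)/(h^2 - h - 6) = (h + 5)/(h + 2)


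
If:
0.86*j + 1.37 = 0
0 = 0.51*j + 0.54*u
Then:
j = -1.59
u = 1.50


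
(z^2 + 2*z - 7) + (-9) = z^2 + 2*z - 16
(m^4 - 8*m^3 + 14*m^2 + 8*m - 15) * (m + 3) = m^5 - 5*m^4 - 10*m^3 + 50*m^2 + 9*m - 45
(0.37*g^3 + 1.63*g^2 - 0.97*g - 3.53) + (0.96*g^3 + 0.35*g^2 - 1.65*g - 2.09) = 1.33*g^3 + 1.98*g^2 - 2.62*g - 5.62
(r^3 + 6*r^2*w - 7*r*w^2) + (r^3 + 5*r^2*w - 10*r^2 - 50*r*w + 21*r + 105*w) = 2*r^3 + 11*r^2*w - 10*r^2 - 7*r*w^2 - 50*r*w + 21*r + 105*w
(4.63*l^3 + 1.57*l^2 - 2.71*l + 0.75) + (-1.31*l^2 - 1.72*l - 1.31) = 4.63*l^3 + 0.26*l^2 - 4.43*l - 0.56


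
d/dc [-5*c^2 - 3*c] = -10*c - 3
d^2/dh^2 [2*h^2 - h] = 4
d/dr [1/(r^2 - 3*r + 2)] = (3 - 2*r)/(r^2 - 3*r + 2)^2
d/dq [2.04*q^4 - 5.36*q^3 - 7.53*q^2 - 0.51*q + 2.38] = 8.16*q^3 - 16.08*q^2 - 15.06*q - 0.51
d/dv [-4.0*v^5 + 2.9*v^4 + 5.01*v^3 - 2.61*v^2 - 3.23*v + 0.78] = -20.0*v^4 + 11.6*v^3 + 15.03*v^2 - 5.22*v - 3.23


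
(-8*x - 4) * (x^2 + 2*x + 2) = -8*x^3 - 20*x^2 - 24*x - 8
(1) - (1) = 0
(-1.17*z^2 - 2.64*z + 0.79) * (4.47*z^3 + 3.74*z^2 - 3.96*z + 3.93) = -5.2299*z^5 - 16.1766*z^4 - 1.7091*z^3 + 8.8109*z^2 - 13.5036*z + 3.1047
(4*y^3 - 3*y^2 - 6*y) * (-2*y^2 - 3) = -8*y^5 + 6*y^4 + 9*y^2 + 18*y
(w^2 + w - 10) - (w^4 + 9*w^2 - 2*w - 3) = -w^4 - 8*w^2 + 3*w - 7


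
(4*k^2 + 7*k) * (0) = 0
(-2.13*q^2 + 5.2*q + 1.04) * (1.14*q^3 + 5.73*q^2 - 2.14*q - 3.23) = -2.4282*q^5 - 6.2769*q^4 + 35.5398*q^3 + 1.7111*q^2 - 19.0216*q - 3.3592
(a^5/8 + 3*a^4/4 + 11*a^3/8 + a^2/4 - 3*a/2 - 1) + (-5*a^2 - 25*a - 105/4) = a^5/8 + 3*a^4/4 + 11*a^3/8 - 19*a^2/4 - 53*a/2 - 109/4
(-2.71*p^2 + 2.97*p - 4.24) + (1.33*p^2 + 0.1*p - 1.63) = -1.38*p^2 + 3.07*p - 5.87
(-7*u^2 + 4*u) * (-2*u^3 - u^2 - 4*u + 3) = 14*u^5 - u^4 + 24*u^3 - 37*u^2 + 12*u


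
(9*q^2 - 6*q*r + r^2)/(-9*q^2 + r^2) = (-3*q + r)/(3*q + r)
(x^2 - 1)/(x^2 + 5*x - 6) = (x + 1)/(x + 6)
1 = 1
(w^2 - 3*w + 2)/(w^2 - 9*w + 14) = (w - 1)/(w - 7)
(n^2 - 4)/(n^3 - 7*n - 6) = (n - 2)/(n^2 - 2*n - 3)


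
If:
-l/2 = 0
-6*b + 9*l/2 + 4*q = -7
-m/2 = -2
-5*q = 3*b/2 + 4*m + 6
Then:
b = -53/36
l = 0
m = 4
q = -95/24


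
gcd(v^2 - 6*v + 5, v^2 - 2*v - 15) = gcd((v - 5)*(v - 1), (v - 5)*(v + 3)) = v - 5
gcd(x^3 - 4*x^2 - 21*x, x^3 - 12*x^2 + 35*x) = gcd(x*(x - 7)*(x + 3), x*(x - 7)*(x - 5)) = x^2 - 7*x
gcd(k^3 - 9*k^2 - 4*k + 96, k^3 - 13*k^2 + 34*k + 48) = k - 8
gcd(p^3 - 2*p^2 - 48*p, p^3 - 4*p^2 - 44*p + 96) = p^2 - 2*p - 48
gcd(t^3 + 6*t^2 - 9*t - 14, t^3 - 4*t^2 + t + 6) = t^2 - t - 2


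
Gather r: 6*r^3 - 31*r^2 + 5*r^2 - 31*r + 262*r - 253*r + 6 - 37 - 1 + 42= 6*r^3 - 26*r^2 - 22*r + 10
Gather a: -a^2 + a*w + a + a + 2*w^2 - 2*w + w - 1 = -a^2 + a*(w + 2) + 2*w^2 - w - 1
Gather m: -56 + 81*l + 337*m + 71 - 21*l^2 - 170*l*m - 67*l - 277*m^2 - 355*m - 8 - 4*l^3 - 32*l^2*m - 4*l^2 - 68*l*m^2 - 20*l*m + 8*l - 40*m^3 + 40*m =-4*l^3 - 25*l^2 + 22*l - 40*m^3 + m^2*(-68*l - 277) + m*(-32*l^2 - 190*l + 22) + 7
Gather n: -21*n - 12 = -21*n - 12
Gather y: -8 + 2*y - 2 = 2*y - 10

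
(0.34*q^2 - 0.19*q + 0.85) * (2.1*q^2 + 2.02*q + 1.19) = 0.714*q^4 + 0.2878*q^3 + 1.8058*q^2 + 1.4909*q + 1.0115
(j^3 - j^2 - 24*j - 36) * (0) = 0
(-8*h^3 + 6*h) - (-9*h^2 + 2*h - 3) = -8*h^3 + 9*h^2 + 4*h + 3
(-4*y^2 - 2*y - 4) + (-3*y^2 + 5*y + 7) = -7*y^2 + 3*y + 3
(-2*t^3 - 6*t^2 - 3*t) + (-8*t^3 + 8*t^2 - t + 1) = -10*t^3 + 2*t^2 - 4*t + 1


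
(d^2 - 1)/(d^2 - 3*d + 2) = (d + 1)/(d - 2)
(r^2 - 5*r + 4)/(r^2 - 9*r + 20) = (r - 1)/(r - 5)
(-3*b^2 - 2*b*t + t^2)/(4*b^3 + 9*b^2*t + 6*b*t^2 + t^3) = (-3*b + t)/(4*b^2 + 5*b*t + t^2)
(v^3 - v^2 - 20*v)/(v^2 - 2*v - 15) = v*(v + 4)/(v + 3)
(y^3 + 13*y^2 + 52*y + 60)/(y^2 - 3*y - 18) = (y^3 + 13*y^2 + 52*y + 60)/(y^2 - 3*y - 18)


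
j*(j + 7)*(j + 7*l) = j^3 + 7*j^2*l + 7*j^2 + 49*j*l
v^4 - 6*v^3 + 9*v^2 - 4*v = v*(v - 4)*(v - 1)^2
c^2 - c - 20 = (c - 5)*(c + 4)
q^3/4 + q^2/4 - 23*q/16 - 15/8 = (q/4 + 1/2)*(q - 5/2)*(q + 3/2)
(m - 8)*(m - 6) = m^2 - 14*m + 48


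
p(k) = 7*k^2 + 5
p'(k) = 14*k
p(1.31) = 17.01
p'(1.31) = 18.34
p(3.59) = 95.22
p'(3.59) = 50.26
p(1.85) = 28.96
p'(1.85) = 25.90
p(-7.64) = 413.59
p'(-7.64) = -106.96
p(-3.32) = 82.16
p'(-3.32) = -46.48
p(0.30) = 5.63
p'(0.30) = 4.20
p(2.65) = 54.16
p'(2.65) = 37.10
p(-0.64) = 7.87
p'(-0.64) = -8.96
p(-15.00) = 1580.00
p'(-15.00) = -210.00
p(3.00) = 68.00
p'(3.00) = 42.00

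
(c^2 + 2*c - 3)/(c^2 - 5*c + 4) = (c + 3)/(c - 4)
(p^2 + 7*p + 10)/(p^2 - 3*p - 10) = (p + 5)/(p - 5)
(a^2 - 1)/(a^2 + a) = (a - 1)/a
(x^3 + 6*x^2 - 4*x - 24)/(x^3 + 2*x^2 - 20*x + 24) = (x + 2)/(x - 2)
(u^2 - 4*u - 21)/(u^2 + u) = (u^2 - 4*u - 21)/(u*(u + 1))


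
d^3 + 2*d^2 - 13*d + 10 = (d - 2)*(d - 1)*(d + 5)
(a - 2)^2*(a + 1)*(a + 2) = a^4 - a^3 - 6*a^2 + 4*a + 8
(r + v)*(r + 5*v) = r^2 + 6*r*v + 5*v^2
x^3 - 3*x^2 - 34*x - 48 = (x - 8)*(x + 2)*(x + 3)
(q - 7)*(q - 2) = q^2 - 9*q + 14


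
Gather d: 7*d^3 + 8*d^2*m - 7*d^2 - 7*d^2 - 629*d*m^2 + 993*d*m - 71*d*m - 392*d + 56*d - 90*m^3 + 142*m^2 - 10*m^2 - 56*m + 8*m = 7*d^3 + d^2*(8*m - 14) + d*(-629*m^2 + 922*m - 336) - 90*m^3 + 132*m^2 - 48*m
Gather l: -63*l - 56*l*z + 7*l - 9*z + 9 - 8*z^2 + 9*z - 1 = l*(-56*z - 56) - 8*z^2 + 8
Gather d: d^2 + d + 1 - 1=d^2 + d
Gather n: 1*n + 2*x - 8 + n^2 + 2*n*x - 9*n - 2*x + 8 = n^2 + n*(2*x - 8)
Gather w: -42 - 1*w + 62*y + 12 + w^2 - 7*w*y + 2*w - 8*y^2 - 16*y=w^2 + w*(1 - 7*y) - 8*y^2 + 46*y - 30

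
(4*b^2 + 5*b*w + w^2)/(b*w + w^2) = (4*b + w)/w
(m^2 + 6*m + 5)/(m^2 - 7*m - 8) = (m + 5)/(m - 8)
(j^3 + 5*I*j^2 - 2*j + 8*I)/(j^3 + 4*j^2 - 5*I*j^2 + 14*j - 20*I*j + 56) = (j^2 + 3*I*j + 4)/(j^2 + j*(4 - 7*I) - 28*I)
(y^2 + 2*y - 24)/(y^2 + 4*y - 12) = (y - 4)/(y - 2)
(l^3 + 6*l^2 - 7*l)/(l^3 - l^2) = (l + 7)/l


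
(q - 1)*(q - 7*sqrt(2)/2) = q^2 - 7*sqrt(2)*q/2 - q + 7*sqrt(2)/2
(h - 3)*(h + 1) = h^2 - 2*h - 3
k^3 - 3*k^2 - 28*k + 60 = (k - 6)*(k - 2)*(k + 5)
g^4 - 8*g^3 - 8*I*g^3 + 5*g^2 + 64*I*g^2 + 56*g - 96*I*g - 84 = (g - 6)*(g - 2)*(g - 7*I)*(g - I)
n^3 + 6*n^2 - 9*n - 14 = (n - 2)*(n + 1)*(n + 7)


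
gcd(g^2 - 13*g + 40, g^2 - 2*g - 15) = g - 5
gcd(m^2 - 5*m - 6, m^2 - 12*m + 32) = 1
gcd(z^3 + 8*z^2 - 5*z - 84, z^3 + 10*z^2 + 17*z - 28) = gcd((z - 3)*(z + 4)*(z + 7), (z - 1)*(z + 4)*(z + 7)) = z^2 + 11*z + 28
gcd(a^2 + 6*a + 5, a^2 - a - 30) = a + 5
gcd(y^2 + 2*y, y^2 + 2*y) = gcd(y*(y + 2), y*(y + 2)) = y^2 + 2*y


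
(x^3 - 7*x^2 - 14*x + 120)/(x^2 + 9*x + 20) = (x^2 - 11*x + 30)/(x + 5)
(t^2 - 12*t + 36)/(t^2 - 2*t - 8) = (-t^2 + 12*t - 36)/(-t^2 + 2*t + 8)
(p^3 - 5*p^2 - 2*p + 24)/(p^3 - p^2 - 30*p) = (-p^3 + 5*p^2 + 2*p - 24)/(p*(-p^2 + p + 30))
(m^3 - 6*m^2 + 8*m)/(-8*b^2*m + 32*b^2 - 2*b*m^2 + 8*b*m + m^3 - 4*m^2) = m*(2 - m)/(8*b^2 + 2*b*m - m^2)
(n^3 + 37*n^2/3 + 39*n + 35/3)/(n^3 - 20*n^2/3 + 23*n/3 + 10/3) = (n^2 + 12*n + 35)/(n^2 - 7*n + 10)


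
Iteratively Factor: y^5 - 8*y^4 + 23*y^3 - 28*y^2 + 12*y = (y - 2)*(y^4 - 6*y^3 + 11*y^2 - 6*y) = (y - 2)^2*(y^3 - 4*y^2 + 3*y) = y*(y - 2)^2*(y^2 - 4*y + 3) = y*(y - 3)*(y - 2)^2*(y - 1)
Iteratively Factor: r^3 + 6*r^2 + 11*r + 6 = (r + 3)*(r^2 + 3*r + 2) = (r + 1)*(r + 3)*(r + 2)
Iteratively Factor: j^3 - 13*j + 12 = (j + 4)*(j^2 - 4*j + 3) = (j - 1)*(j + 4)*(j - 3)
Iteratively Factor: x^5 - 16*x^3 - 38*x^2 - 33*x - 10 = (x + 1)*(x^4 - x^3 - 15*x^2 - 23*x - 10) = (x + 1)^2*(x^3 - 2*x^2 - 13*x - 10) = (x - 5)*(x + 1)^2*(x^2 + 3*x + 2) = (x - 5)*(x + 1)^3*(x + 2)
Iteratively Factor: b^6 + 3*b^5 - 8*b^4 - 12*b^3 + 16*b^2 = (b - 2)*(b^5 + 5*b^4 + 2*b^3 - 8*b^2) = (b - 2)*(b + 4)*(b^4 + b^3 - 2*b^2) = (b - 2)*(b + 2)*(b + 4)*(b^3 - b^2) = (b - 2)*(b - 1)*(b + 2)*(b + 4)*(b^2) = b*(b - 2)*(b - 1)*(b + 2)*(b + 4)*(b)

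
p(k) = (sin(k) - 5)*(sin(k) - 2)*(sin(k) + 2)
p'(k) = (sin(k) - 5)*(sin(k) - 2)*cos(k) + (sin(k) - 5)*(sin(k) + 2)*cos(k) + (sin(k) - 2)*(sin(k) + 2)*cos(k) = (3*sin(k)^2 - 10*sin(k) - 4)*cos(k)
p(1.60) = 12.00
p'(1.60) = 0.32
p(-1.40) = 18.13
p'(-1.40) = 1.49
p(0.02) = 19.92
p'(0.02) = -4.20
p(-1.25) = 18.44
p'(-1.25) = 2.58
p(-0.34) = 20.74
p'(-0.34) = -0.31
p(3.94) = 19.93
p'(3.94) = -3.28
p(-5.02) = 12.51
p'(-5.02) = -3.27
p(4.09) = 19.41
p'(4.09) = -3.56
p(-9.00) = 20.73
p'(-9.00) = -0.57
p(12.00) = 20.55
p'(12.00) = 1.88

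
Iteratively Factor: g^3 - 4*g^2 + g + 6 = (g - 2)*(g^2 - 2*g - 3) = (g - 2)*(g + 1)*(g - 3)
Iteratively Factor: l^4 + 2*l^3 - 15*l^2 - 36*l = (l + 3)*(l^3 - l^2 - 12*l) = l*(l + 3)*(l^2 - l - 12) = l*(l - 4)*(l + 3)*(l + 3)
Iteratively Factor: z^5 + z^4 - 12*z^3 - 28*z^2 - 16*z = (z)*(z^4 + z^3 - 12*z^2 - 28*z - 16) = z*(z + 1)*(z^3 - 12*z - 16) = z*(z - 4)*(z + 1)*(z^2 + 4*z + 4) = z*(z - 4)*(z + 1)*(z + 2)*(z + 2)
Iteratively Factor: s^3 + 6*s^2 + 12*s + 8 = (s + 2)*(s^2 + 4*s + 4) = (s + 2)^2*(s + 2)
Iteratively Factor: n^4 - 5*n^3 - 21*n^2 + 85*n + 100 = (n + 4)*(n^3 - 9*n^2 + 15*n + 25) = (n + 1)*(n + 4)*(n^2 - 10*n + 25) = (n - 5)*(n + 1)*(n + 4)*(n - 5)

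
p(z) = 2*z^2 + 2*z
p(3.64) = 33.78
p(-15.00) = 420.00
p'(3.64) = 16.56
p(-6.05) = 61.10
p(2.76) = 20.76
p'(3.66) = 16.64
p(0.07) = 0.15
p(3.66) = 34.11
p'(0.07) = 2.28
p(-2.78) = 9.90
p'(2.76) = 13.04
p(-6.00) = 60.00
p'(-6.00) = -22.00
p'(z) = 4*z + 2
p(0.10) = 0.22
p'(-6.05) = -22.20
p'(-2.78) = -9.12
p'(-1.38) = -3.52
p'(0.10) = 2.40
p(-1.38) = 1.05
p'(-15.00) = -58.00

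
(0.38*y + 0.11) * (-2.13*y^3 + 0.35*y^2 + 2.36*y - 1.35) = -0.8094*y^4 - 0.1013*y^3 + 0.9353*y^2 - 0.2534*y - 0.1485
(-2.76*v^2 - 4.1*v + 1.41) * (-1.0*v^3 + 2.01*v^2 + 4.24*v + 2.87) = 2.76*v^5 - 1.4476*v^4 - 21.3534*v^3 - 22.4711*v^2 - 5.7886*v + 4.0467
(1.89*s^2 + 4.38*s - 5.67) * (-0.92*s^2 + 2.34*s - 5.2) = -1.7388*s^4 + 0.392999999999999*s^3 + 5.6376*s^2 - 36.0438*s + 29.484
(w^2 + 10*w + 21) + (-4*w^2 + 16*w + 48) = -3*w^2 + 26*w + 69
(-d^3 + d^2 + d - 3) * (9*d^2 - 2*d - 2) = -9*d^5 + 11*d^4 + 9*d^3 - 31*d^2 + 4*d + 6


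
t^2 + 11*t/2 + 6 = (t + 3/2)*(t + 4)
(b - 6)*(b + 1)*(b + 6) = b^3 + b^2 - 36*b - 36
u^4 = u^4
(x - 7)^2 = x^2 - 14*x + 49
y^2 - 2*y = y*(y - 2)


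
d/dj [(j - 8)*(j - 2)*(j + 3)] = 3*j^2 - 14*j - 14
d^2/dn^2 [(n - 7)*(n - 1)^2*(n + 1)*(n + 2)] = 20*n^3 - 72*n^2 - 60*n + 40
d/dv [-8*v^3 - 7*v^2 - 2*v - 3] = -24*v^2 - 14*v - 2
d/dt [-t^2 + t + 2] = 1 - 2*t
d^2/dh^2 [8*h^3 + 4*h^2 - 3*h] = 48*h + 8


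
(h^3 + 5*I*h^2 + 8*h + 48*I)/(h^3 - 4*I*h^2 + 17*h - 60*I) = (h + 4*I)/(h - 5*I)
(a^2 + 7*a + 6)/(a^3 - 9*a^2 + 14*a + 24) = (a + 6)/(a^2 - 10*a + 24)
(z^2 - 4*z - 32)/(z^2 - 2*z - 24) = (z - 8)/(z - 6)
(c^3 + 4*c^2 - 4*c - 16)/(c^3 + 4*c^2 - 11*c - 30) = (c^2 + 2*c - 8)/(c^2 + 2*c - 15)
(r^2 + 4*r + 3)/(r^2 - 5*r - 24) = (r + 1)/(r - 8)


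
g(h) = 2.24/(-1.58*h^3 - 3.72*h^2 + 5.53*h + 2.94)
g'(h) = 2.24*(4.74*h^2 + 7.44*h - 5.53)/(-1.58*h^3 - 3.72*h^2 + 5.53*h + 2.94)^2 = (10.6176*h^2 + 16.6656*h - 12.3872)/(1.58*h^3 + 3.72*h^2 - 5.53*h - 2.94)^2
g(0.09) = 0.66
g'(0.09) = -0.93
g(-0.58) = -1.85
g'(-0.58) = -12.61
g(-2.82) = -0.33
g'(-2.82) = 0.54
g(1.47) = -1.13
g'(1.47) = 8.87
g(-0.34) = 3.24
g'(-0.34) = -35.15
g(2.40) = -0.08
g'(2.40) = 0.12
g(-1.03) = -0.45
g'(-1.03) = -0.74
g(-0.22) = 1.44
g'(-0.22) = -6.38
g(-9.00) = 0.00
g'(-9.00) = 0.00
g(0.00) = 0.76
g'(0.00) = -1.43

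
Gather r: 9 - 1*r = 9 - r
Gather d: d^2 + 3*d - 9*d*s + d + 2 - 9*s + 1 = d^2 + d*(4 - 9*s) - 9*s + 3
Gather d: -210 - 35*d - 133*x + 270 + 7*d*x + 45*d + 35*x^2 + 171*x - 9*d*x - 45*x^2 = d*(10 - 2*x) - 10*x^2 + 38*x + 60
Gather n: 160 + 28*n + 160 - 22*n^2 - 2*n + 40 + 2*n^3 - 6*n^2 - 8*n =2*n^3 - 28*n^2 + 18*n + 360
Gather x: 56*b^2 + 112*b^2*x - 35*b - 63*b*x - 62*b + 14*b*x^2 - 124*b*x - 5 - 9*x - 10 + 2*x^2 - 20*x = 56*b^2 - 97*b + x^2*(14*b + 2) + x*(112*b^2 - 187*b - 29) - 15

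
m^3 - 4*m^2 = m^2*(m - 4)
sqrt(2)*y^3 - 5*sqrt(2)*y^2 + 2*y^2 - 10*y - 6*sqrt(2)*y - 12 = (y - 6)*(y + sqrt(2))*(sqrt(2)*y + sqrt(2))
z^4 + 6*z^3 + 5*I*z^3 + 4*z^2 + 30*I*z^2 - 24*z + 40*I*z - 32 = (z + 2)*(z + 4)*(z + I)*(z + 4*I)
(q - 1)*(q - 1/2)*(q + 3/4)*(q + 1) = q^4 + q^3/4 - 11*q^2/8 - q/4 + 3/8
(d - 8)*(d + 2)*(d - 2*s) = d^3 - 2*d^2*s - 6*d^2 + 12*d*s - 16*d + 32*s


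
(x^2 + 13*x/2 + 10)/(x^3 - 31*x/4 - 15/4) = 2*(x + 4)/(2*x^2 - 5*x - 3)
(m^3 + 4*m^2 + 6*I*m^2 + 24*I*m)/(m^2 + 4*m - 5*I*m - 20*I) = m*(m + 6*I)/(m - 5*I)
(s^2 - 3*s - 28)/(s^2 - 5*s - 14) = (s + 4)/(s + 2)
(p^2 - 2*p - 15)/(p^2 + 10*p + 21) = (p - 5)/(p + 7)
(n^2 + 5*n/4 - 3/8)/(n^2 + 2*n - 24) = (8*n^2 + 10*n - 3)/(8*(n^2 + 2*n - 24))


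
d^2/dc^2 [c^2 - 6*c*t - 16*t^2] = 2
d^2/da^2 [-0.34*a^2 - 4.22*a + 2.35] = -0.680000000000000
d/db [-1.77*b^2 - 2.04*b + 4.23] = -3.54*b - 2.04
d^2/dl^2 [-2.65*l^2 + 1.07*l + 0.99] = -5.30000000000000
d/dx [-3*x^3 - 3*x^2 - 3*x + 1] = -9*x^2 - 6*x - 3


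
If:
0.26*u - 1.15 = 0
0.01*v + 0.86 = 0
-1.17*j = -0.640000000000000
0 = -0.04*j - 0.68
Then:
No Solution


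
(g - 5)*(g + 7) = g^2 + 2*g - 35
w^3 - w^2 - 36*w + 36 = (w - 6)*(w - 1)*(w + 6)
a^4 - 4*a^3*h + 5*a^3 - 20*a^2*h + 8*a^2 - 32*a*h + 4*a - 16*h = (a + 1)*(a + 2)^2*(a - 4*h)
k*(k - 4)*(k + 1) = k^3 - 3*k^2 - 4*k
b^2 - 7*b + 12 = (b - 4)*(b - 3)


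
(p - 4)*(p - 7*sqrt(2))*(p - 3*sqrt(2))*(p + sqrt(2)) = p^4 - 9*sqrt(2)*p^3 - 4*p^3 + 22*p^2 + 36*sqrt(2)*p^2 - 88*p + 42*sqrt(2)*p - 168*sqrt(2)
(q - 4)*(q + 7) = q^2 + 3*q - 28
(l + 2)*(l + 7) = l^2 + 9*l + 14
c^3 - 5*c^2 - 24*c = c*(c - 8)*(c + 3)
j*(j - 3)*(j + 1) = j^3 - 2*j^2 - 3*j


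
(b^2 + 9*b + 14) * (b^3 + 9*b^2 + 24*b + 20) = b^5 + 18*b^4 + 119*b^3 + 362*b^2 + 516*b + 280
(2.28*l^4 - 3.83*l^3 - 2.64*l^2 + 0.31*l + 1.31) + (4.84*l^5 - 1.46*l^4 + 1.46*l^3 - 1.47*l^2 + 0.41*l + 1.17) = 4.84*l^5 + 0.82*l^4 - 2.37*l^3 - 4.11*l^2 + 0.72*l + 2.48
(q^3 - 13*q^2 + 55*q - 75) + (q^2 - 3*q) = q^3 - 12*q^2 + 52*q - 75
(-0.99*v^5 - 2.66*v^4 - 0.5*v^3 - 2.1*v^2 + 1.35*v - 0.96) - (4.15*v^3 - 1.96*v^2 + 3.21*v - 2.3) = -0.99*v^5 - 2.66*v^4 - 4.65*v^3 - 0.14*v^2 - 1.86*v + 1.34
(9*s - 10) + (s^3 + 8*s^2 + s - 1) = s^3 + 8*s^2 + 10*s - 11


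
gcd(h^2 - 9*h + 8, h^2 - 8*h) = h - 8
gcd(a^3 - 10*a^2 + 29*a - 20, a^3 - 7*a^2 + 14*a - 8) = a^2 - 5*a + 4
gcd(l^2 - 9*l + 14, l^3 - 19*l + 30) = l - 2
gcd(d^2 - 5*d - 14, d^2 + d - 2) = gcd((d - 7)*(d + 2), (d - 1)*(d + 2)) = d + 2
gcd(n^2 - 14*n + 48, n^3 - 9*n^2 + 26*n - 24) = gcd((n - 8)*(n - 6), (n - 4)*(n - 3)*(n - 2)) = 1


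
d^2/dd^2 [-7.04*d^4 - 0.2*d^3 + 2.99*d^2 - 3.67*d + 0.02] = -84.48*d^2 - 1.2*d + 5.98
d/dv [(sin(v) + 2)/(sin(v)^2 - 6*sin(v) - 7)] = (-sin(v)^2 - 4*sin(v) + 5)*cos(v)/((sin(v) - 7)^2*(sin(v) + 1)^2)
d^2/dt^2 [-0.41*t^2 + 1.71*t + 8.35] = -0.820000000000000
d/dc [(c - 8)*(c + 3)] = 2*c - 5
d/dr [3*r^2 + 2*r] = 6*r + 2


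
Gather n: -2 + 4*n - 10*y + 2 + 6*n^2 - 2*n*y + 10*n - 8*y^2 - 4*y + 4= 6*n^2 + n*(14 - 2*y) - 8*y^2 - 14*y + 4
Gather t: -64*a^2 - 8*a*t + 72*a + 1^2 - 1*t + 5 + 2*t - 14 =-64*a^2 + 72*a + t*(1 - 8*a) - 8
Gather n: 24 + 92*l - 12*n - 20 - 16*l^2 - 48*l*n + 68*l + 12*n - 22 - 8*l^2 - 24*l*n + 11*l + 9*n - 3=-24*l^2 + 171*l + n*(9 - 72*l) - 21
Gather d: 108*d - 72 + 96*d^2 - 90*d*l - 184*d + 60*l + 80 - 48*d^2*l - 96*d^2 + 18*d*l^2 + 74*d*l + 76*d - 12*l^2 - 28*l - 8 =-48*d^2*l + d*(18*l^2 - 16*l) - 12*l^2 + 32*l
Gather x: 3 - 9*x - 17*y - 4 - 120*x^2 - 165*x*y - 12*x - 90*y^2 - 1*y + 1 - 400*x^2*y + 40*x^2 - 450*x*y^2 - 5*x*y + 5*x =x^2*(-400*y - 80) + x*(-450*y^2 - 170*y - 16) - 90*y^2 - 18*y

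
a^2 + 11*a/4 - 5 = (a - 5/4)*(a + 4)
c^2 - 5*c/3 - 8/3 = (c - 8/3)*(c + 1)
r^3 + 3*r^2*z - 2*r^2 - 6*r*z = r*(r - 2)*(r + 3*z)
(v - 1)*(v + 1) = v^2 - 1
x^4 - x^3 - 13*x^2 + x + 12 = (x - 4)*(x - 1)*(x + 1)*(x + 3)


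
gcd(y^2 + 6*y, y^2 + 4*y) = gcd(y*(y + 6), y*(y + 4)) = y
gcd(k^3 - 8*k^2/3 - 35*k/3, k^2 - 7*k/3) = k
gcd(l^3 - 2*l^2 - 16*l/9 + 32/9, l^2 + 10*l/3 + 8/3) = l + 4/3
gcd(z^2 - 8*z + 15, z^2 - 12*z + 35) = z - 5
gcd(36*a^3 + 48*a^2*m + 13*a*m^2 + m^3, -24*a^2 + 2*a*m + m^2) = 6*a + m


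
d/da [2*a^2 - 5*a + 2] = 4*a - 5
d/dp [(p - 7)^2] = 2*p - 14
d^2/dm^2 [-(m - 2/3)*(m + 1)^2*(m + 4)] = -12*m^2 - 32*m - 10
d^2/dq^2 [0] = 0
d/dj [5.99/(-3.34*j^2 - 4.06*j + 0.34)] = (40.0132*j + 24.3194)/(3.34*j^2 + 4.06*j - 0.34)^2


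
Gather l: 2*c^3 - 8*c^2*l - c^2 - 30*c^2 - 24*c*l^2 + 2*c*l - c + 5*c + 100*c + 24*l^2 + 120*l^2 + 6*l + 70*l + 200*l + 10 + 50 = 2*c^3 - 31*c^2 + 104*c + l^2*(144 - 24*c) + l*(-8*c^2 + 2*c + 276) + 60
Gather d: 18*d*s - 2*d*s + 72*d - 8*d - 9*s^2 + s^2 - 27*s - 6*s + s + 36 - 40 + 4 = d*(16*s + 64) - 8*s^2 - 32*s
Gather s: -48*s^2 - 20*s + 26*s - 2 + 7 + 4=-48*s^2 + 6*s + 9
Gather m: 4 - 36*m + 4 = 8 - 36*m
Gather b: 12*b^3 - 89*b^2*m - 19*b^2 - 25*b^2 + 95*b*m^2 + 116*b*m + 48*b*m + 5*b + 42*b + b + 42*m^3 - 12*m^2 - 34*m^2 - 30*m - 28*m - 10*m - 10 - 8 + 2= 12*b^3 + b^2*(-89*m - 44) + b*(95*m^2 + 164*m + 48) + 42*m^3 - 46*m^2 - 68*m - 16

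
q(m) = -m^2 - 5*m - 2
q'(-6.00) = 7.00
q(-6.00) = -8.00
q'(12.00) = -29.00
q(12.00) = -206.00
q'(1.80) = -8.60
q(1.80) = -14.24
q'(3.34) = -11.68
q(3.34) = -29.86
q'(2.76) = -10.52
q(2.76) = -23.42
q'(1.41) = -7.82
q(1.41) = -11.04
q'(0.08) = -5.16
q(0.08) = -2.41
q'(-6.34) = 7.68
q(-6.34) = -10.50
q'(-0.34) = -4.32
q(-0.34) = -0.42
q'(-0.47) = -4.06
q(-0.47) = 0.13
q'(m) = -2*m - 5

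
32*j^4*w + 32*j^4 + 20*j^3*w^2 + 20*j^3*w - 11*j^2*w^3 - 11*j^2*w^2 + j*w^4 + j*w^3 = (-8*j + w)*(-4*j + w)*(j + w)*(j*w + j)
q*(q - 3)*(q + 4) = q^3 + q^2 - 12*q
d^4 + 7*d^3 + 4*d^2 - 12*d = d*(d - 1)*(d + 2)*(d + 6)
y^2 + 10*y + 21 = (y + 3)*(y + 7)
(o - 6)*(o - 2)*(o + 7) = o^3 - o^2 - 44*o + 84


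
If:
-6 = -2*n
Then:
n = 3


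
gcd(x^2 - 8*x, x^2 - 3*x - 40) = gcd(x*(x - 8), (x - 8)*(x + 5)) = x - 8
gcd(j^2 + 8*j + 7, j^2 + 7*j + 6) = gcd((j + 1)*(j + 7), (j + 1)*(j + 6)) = j + 1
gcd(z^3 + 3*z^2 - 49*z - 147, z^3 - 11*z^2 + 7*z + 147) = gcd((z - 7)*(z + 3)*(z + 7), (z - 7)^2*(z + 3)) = z^2 - 4*z - 21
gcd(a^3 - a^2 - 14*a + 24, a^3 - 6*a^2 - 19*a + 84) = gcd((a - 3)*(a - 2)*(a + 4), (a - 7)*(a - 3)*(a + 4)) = a^2 + a - 12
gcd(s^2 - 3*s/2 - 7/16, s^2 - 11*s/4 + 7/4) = s - 7/4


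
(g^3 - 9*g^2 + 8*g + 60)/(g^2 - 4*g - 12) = g - 5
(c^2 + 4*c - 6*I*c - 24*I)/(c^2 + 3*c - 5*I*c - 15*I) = (c^2 + c*(4 - 6*I) - 24*I)/(c^2 + c*(3 - 5*I) - 15*I)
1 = 1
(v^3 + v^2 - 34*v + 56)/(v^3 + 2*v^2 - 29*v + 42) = (v - 4)/(v - 3)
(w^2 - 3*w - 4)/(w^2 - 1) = (w - 4)/(w - 1)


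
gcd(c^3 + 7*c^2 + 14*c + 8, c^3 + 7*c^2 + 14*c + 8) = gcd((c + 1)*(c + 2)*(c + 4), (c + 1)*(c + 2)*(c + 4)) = c^3 + 7*c^2 + 14*c + 8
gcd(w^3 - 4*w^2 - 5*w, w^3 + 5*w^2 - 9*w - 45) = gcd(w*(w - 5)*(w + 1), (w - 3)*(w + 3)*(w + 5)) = 1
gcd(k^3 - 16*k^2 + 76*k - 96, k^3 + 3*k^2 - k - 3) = 1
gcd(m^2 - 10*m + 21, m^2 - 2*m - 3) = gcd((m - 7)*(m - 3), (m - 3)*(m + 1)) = m - 3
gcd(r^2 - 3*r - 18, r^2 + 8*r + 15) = r + 3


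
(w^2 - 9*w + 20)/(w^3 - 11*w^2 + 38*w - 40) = 1/(w - 2)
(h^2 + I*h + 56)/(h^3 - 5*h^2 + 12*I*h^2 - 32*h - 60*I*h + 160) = (h - 7*I)/(h^2 + h*(-5 + 4*I) - 20*I)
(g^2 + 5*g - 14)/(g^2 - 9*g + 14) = (g + 7)/(g - 7)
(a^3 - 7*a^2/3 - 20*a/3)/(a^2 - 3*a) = (3*a^2 - 7*a - 20)/(3*(a - 3))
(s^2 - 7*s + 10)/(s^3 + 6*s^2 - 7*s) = (s^2 - 7*s + 10)/(s*(s^2 + 6*s - 7))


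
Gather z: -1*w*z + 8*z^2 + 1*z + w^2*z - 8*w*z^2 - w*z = z^2*(8 - 8*w) + z*(w^2 - 2*w + 1)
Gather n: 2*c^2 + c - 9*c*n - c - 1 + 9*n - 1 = 2*c^2 + n*(9 - 9*c) - 2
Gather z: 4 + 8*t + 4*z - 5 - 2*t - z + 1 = 6*t + 3*z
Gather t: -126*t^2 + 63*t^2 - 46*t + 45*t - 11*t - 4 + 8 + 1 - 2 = -63*t^2 - 12*t + 3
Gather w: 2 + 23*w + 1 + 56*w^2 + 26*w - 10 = 56*w^2 + 49*w - 7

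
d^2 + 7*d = d*(d + 7)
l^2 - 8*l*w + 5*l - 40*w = (l + 5)*(l - 8*w)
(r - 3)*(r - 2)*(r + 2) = r^3 - 3*r^2 - 4*r + 12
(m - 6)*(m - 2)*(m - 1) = m^3 - 9*m^2 + 20*m - 12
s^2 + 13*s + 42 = (s + 6)*(s + 7)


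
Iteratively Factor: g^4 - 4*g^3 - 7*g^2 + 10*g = (g - 1)*(g^3 - 3*g^2 - 10*g) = (g - 1)*(g + 2)*(g^2 - 5*g) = (g - 5)*(g - 1)*(g + 2)*(g)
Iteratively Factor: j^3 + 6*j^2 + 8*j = (j + 4)*(j^2 + 2*j) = (j + 2)*(j + 4)*(j)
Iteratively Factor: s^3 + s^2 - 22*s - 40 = (s - 5)*(s^2 + 6*s + 8) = (s - 5)*(s + 2)*(s + 4)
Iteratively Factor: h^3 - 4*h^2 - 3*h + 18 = (h - 3)*(h^2 - h - 6) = (h - 3)*(h + 2)*(h - 3)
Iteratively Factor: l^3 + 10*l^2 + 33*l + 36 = (l + 4)*(l^2 + 6*l + 9) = (l + 3)*(l + 4)*(l + 3)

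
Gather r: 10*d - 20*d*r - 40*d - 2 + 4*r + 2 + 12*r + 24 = -30*d + r*(16 - 20*d) + 24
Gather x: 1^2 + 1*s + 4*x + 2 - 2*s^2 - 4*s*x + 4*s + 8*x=-2*s^2 + 5*s + x*(12 - 4*s) + 3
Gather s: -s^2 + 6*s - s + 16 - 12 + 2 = -s^2 + 5*s + 6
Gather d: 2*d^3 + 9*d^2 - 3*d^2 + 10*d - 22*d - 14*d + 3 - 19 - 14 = 2*d^3 + 6*d^2 - 26*d - 30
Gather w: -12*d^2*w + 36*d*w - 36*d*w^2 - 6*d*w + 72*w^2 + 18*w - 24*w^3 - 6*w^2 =-24*w^3 + w^2*(66 - 36*d) + w*(-12*d^2 + 30*d + 18)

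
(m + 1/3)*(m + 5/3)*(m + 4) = m^3 + 6*m^2 + 77*m/9 + 20/9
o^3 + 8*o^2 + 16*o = o*(o + 4)^2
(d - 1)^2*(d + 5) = d^3 + 3*d^2 - 9*d + 5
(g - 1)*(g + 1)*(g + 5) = g^3 + 5*g^2 - g - 5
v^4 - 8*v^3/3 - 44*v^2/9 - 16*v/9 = v*(v - 4)*(v + 2/3)^2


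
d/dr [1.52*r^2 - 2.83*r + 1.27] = 3.04*r - 2.83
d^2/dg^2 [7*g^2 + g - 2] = 14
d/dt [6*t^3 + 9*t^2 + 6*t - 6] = 18*t^2 + 18*t + 6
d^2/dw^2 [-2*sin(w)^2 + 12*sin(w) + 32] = -12*sin(w) - 4*cos(2*w)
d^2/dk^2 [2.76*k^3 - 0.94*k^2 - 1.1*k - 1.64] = 16.56*k - 1.88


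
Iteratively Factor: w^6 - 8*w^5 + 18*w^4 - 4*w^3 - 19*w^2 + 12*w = (w + 1)*(w^5 - 9*w^4 + 27*w^3 - 31*w^2 + 12*w) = (w - 3)*(w + 1)*(w^4 - 6*w^3 + 9*w^2 - 4*w) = (w - 3)*(w - 1)*(w + 1)*(w^3 - 5*w^2 + 4*w) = (w - 3)*(w - 1)^2*(w + 1)*(w^2 - 4*w) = w*(w - 3)*(w - 1)^2*(w + 1)*(w - 4)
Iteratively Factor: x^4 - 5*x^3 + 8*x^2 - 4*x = (x - 1)*(x^3 - 4*x^2 + 4*x) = (x - 2)*(x - 1)*(x^2 - 2*x) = x*(x - 2)*(x - 1)*(x - 2)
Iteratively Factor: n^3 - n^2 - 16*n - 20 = (n + 2)*(n^2 - 3*n - 10) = (n - 5)*(n + 2)*(n + 2)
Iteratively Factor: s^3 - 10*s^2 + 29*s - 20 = (s - 4)*(s^2 - 6*s + 5) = (s - 5)*(s - 4)*(s - 1)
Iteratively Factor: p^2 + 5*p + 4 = (p + 4)*(p + 1)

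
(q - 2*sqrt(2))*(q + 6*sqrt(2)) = q^2 + 4*sqrt(2)*q - 24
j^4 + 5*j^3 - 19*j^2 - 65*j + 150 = (j - 3)*(j - 2)*(j + 5)^2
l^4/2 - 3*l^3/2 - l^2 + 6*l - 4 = (l/2 + 1)*(l - 2)^2*(l - 1)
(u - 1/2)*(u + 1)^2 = u^3 + 3*u^2/2 - 1/2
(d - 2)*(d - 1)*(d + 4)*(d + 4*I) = d^4 + d^3 + 4*I*d^3 - 10*d^2 + 4*I*d^2 + 8*d - 40*I*d + 32*I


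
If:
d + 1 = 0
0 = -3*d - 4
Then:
No Solution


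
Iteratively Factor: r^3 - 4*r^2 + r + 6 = (r - 2)*(r^2 - 2*r - 3) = (r - 3)*(r - 2)*(r + 1)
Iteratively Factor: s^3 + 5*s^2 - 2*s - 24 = (s - 2)*(s^2 + 7*s + 12) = (s - 2)*(s + 4)*(s + 3)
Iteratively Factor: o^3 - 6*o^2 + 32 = (o + 2)*(o^2 - 8*o + 16) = (o - 4)*(o + 2)*(o - 4)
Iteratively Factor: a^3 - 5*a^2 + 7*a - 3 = (a - 1)*(a^2 - 4*a + 3) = (a - 3)*(a - 1)*(a - 1)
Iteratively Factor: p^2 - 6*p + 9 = (p - 3)*(p - 3)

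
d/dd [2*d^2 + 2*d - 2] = 4*d + 2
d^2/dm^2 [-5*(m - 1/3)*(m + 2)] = -10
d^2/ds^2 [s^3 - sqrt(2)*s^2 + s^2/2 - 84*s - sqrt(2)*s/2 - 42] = 6*s - 2*sqrt(2) + 1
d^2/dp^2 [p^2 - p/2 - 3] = 2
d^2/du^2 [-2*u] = 0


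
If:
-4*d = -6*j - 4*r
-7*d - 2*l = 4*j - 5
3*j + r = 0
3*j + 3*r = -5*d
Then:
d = 0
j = 0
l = 5/2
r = 0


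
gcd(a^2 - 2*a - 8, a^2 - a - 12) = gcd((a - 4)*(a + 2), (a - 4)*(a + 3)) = a - 4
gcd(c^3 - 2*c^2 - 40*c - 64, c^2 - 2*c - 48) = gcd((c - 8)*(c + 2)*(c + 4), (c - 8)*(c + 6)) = c - 8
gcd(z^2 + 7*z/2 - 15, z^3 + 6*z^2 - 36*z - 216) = z + 6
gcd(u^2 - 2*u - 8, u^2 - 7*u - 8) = 1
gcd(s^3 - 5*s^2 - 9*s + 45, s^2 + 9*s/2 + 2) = 1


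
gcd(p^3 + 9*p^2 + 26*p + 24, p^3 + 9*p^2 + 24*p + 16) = p + 4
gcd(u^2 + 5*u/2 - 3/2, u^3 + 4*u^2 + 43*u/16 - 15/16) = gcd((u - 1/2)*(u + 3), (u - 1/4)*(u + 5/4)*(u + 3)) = u + 3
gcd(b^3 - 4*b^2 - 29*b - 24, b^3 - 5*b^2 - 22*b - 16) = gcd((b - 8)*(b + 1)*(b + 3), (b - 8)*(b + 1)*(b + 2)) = b^2 - 7*b - 8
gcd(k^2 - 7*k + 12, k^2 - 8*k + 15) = k - 3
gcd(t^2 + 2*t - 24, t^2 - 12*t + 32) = t - 4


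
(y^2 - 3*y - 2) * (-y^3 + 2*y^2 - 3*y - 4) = -y^5 + 5*y^4 - 7*y^3 + y^2 + 18*y + 8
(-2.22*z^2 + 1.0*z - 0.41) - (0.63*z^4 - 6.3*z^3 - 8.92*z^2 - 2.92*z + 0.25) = -0.63*z^4 + 6.3*z^3 + 6.7*z^2 + 3.92*z - 0.66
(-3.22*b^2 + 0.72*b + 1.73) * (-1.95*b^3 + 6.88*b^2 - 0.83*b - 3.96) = 6.279*b^5 - 23.5576*b^4 + 4.2527*b^3 + 24.056*b^2 - 4.2871*b - 6.8508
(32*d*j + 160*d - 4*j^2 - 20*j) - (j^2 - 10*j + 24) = 32*d*j + 160*d - 5*j^2 - 10*j - 24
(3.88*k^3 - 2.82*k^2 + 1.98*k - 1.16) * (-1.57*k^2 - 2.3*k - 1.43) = -6.0916*k^5 - 4.4966*k^4 - 2.171*k^3 + 1.2998*k^2 - 0.1634*k + 1.6588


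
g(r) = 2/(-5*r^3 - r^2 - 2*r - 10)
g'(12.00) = 0.00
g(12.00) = 0.00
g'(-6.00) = 0.00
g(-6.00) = 0.00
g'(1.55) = 0.07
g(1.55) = -0.06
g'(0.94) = 0.12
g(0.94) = -0.12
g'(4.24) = 0.00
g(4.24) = -0.00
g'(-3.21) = 0.01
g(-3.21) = 0.01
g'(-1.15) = 19.43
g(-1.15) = -1.41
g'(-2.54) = 0.04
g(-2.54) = 0.03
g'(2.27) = 0.03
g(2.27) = -0.03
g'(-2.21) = 0.07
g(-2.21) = 0.05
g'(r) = 2*(15*r^2 + 2*r + 2)/(-5*r^3 - r^2 - 2*r - 10)^2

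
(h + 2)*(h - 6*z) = h^2 - 6*h*z + 2*h - 12*z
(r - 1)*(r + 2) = r^2 + r - 2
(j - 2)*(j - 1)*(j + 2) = j^3 - j^2 - 4*j + 4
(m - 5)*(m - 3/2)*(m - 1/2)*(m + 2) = m^4 - 5*m^3 - 13*m^2/4 + 71*m/4 - 15/2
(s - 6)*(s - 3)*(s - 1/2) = s^3 - 19*s^2/2 + 45*s/2 - 9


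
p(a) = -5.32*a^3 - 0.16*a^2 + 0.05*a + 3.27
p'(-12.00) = -2294.35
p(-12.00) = 9172.59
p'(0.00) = 0.05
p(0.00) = 3.27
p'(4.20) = -282.83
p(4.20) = -393.49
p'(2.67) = -114.58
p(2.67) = -99.00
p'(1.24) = -24.89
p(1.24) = -7.06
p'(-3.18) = -160.33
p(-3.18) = 172.57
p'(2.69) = -116.30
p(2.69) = -101.31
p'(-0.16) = -0.31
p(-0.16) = 3.28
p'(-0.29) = -1.20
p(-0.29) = 3.37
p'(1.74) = -48.83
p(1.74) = -25.15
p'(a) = -15.96*a^2 - 0.32*a + 0.05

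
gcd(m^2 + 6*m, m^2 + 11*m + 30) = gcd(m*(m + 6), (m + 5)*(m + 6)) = m + 6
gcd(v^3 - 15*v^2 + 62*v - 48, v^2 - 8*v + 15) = 1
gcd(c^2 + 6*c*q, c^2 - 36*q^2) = c + 6*q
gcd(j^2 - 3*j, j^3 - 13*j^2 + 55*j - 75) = j - 3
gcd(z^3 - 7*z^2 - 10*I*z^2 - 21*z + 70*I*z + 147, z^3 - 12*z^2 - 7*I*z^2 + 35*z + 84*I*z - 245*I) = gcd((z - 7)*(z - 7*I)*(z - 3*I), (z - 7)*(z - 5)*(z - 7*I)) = z^2 + z*(-7 - 7*I) + 49*I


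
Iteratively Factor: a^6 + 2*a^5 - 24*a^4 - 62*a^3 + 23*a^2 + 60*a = (a - 1)*(a^5 + 3*a^4 - 21*a^3 - 83*a^2 - 60*a) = (a - 5)*(a - 1)*(a^4 + 8*a^3 + 19*a^2 + 12*a) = a*(a - 5)*(a - 1)*(a^3 + 8*a^2 + 19*a + 12) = a*(a - 5)*(a - 1)*(a + 4)*(a^2 + 4*a + 3) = a*(a - 5)*(a - 1)*(a + 3)*(a + 4)*(a + 1)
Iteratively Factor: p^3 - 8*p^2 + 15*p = (p)*(p^2 - 8*p + 15) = p*(p - 3)*(p - 5)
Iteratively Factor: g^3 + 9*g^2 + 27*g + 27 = (g + 3)*(g^2 + 6*g + 9) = (g + 3)^2*(g + 3)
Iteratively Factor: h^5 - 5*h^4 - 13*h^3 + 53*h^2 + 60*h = (h - 5)*(h^4 - 13*h^2 - 12*h) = (h - 5)*(h + 3)*(h^3 - 3*h^2 - 4*h) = (h - 5)*(h + 1)*(h + 3)*(h^2 - 4*h) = h*(h - 5)*(h + 1)*(h + 3)*(h - 4)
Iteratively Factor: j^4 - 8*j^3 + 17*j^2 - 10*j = (j - 5)*(j^3 - 3*j^2 + 2*j) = (j - 5)*(j - 1)*(j^2 - 2*j) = j*(j - 5)*(j - 1)*(j - 2)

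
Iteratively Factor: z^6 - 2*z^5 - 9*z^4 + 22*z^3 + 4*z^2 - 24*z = (z + 1)*(z^5 - 3*z^4 - 6*z^3 + 28*z^2 - 24*z) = (z - 2)*(z + 1)*(z^4 - z^3 - 8*z^2 + 12*z) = (z - 2)*(z + 1)*(z + 3)*(z^3 - 4*z^2 + 4*z) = z*(z - 2)*(z + 1)*(z + 3)*(z^2 - 4*z + 4) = z*(z - 2)^2*(z + 1)*(z + 3)*(z - 2)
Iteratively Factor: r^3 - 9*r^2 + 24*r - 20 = (r - 2)*(r^2 - 7*r + 10) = (r - 2)^2*(r - 5)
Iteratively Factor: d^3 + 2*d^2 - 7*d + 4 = (d + 4)*(d^2 - 2*d + 1) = (d - 1)*(d + 4)*(d - 1)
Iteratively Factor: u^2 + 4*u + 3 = (u + 1)*(u + 3)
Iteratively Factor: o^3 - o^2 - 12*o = (o + 3)*(o^2 - 4*o) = o*(o + 3)*(o - 4)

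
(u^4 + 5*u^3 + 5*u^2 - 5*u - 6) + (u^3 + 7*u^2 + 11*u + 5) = u^4 + 6*u^3 + 12*u^2 + 6*u - 1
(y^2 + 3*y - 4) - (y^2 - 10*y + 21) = 13*y - 25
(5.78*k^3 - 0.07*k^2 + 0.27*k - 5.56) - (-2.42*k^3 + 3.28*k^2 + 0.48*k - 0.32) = 8.2*k^3 - 3.35*k^2 - 0.21*k - 5.24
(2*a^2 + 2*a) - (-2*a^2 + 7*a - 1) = 4*a^2 - 5*a + 1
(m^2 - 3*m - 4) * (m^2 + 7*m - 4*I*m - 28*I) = m^4 + 4*m^3 - 4*I*m^3 - 25*m^2 - 16*I*m^2 - 28*m + 100*I*m + 112*I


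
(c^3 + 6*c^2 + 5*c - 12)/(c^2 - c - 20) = (c^2 + 2*c - 3)/(c - 5)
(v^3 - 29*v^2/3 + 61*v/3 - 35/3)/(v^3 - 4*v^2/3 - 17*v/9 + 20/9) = 3*(v - 7)/(3*v + 4)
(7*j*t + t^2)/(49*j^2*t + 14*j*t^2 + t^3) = 1/(7*j + t)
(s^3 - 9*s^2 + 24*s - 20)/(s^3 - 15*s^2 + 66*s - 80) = (s - 2)/(s - 8)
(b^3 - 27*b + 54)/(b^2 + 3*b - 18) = b - 3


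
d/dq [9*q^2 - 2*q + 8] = 18*q - 2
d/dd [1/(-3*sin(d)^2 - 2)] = 12*sin(2*d)/(7 - 3*cos(2*d))^2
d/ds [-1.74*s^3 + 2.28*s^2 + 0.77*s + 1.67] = -5.22*s^2 + 4.56*s + 0.77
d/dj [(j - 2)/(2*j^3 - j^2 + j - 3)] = (2*j^3 - j^2 + j - (j - 2)*(6*j^2 - 2*j + 1) - 3)/(2*j^3 - j^2 + j - 3)^2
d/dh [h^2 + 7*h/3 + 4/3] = 2*h + 7/3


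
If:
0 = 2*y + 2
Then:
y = -1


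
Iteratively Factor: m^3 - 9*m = (m + 3)*(m^2 - 3*m) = (m - 3)*(m + 3)*(m)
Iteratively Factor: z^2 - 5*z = (z)*(z - 5)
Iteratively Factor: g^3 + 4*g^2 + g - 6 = (g + 3)*(g^2 + g - 2) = (g - 1)*(g + 3)*(g + 2)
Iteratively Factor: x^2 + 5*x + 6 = (x + 3)*(x + 2)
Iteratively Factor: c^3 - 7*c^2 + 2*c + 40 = (c + 2)*(c^2 - 9*c + 20) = (c - 4)*(c + 2)*(c - 5)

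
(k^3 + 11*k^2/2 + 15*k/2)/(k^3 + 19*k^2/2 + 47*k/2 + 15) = k*(k + 3)/(k^2 + 7*k + 6)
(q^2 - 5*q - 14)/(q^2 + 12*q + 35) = (q^2 - 5*q - 14)/(q^2 + 12*q + 35)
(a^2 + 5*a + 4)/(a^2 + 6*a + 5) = (a + 4)/(a + 5)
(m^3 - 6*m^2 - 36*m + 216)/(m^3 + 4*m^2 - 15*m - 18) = (m^2 - 12*m + 36)/(m^2 - 2*m - 3)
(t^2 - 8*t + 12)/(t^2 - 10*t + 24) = (t - 2)/(t - 4)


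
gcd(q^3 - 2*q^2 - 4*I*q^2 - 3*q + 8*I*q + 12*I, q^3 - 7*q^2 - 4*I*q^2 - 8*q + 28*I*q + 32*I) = q^2 + q*(1 - 4*I) - 4*I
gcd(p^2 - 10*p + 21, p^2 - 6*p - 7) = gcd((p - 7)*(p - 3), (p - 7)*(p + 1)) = p - 7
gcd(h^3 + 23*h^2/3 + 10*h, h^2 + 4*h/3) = h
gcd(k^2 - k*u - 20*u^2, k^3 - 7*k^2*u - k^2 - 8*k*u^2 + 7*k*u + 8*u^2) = 1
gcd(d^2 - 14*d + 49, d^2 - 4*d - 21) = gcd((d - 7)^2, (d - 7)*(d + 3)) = d - 7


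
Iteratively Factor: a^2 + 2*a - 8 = (a - 2)*(a + 4)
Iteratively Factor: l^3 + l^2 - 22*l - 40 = (l + 4)*(l^2 - 3*l - 10) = (l - 5)*(l + 4)*(l + 2)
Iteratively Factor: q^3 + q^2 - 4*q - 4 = (q + 1)*(q^2 - 4) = (q - 2)*(q + 1)*(q + 2)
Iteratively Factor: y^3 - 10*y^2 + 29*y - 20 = (y - 1)*(y^2 - 9*y + 20) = (y - 4)*(y - 1)*(y - 5)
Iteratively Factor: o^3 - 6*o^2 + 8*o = (o - 2)*(o^2 - 4*o) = o*(o - 2)*(o - 4)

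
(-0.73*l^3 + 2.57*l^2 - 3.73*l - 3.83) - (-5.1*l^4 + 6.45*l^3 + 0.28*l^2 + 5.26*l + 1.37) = 5.1*l^4 - 7.18*l^3 + 2.29*l^2 - 8.99*l - 5.2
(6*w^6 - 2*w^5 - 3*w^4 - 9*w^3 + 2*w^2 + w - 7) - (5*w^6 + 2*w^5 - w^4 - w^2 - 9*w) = w^6 - 4*w^5 - 2*w^4 - 9*w^3 + 3*w^2 + 10*w - 7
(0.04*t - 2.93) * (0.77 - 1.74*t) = -0.0696*t^2 + 5.129*t - 2.2561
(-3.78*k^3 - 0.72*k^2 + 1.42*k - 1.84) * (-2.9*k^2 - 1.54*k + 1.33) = 10.962*k^5 + 7.9092*k^4 - 8.0366*k^3 + 2.1916*k^2 + 4.7222*k - 2.4472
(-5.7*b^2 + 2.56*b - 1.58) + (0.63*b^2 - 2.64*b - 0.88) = -5.07*b^2 - 0.0800000000000001*b - 2.46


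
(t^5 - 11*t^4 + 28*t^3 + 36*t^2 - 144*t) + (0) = t^5 - 11*t^4 + 28*t^3 + 36*t^2 - 144*t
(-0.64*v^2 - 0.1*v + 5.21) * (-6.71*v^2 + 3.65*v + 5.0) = 4.2944*v^4 - 1.665*v^3 - 38.5241*v^2 + 18.5165*v + 26.05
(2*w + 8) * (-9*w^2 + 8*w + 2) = -18*w^3 - 56*w^2 + 68*w + 16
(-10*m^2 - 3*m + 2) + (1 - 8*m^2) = -18*m^2 - 3*m + 3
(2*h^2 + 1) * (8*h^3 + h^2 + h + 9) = 16*h^5 + 2*h^4 + 10*h^3 + 19*h^2 + h + 9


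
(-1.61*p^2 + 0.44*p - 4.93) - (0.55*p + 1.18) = -1.61*p^2 - 0.11*p - 6.11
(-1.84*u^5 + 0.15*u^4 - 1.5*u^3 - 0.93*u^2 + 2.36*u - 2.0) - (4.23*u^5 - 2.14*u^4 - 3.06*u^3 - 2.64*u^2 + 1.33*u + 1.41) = -6.07*u^5 + 2.29*u^4 + 1.56*u^3 + 1.71*u^2 + 1.03*u - 3.41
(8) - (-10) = 18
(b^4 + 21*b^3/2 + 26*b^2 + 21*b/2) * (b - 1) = b^5 + 19*b^4/2 + 31*b^3/2 - 31*b^2/2 - 21*b/2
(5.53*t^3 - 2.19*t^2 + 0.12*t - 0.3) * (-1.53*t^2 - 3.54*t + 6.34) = -8.4609*t^5 - 16.2255*t^4 + 42.6292*t^3 - 13.8504*t^2 + 1.8228*t - 1.902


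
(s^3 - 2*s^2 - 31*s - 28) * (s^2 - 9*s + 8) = s^5 - 11*s^4 - 5*s^3 + 235*s^2 + 4*s - 224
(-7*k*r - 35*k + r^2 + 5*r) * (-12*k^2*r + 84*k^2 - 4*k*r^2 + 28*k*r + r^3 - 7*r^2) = 84*k^3*r^2 - 168*k^3*r - 2940*k^3 + 16*k^2*r^3 - 32*k^2*r^2 - 560*k^2*r - 11*k*r^4 + 22*k*r^3 + 385*k*r^2 + r^5 - 2*r^4 - 35*r^3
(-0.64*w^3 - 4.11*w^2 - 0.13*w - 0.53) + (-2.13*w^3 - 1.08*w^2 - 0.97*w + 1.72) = -2.77*w^3 - 5.19*w^2 - 1.1*w + 1.19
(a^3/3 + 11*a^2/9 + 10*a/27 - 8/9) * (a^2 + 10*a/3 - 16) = a^5/3 + 7*a^4/3 - 8*a^3/9 - 1556*a^2/81 - 80*a/9 + 128/9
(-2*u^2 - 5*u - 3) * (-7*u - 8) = 14*u^3 + 51*u^2 + 61*u + 24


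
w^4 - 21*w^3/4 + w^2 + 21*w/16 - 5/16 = (w - 5)*(w - 1/2)*(w - 1/4)*(w + 1/2)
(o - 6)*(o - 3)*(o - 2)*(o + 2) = o^4 - 9*o^3 + 14*o^2 + 36*o - 72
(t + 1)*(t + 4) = t^2 + 5*t + 4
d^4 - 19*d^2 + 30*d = d*(d - 3)*(d - 2)*(d + 5)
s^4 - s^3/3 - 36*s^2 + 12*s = s*(s - 6)*(s - 1/3)*(s + 6)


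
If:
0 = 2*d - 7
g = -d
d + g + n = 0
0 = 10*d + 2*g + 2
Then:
No Solution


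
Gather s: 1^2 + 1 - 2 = 0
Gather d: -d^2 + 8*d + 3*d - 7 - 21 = -d^2 + 11*d - 28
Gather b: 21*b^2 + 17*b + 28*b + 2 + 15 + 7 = 21*b^2 + 45*b + 24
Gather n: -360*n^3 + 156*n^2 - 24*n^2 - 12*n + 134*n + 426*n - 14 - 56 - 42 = -360*n^3 + 132*n^2 + 548*n - 112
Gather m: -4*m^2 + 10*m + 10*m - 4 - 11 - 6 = -4*m^2 + 20*m - 21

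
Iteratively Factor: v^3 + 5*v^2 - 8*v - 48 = (v + 4)*(v^2 + v - 12) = (v + 4)^2*(v - 3)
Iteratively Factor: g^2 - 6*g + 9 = (g - 3)*(g - 3)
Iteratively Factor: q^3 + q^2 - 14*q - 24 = (q + 3)*(q^2 - 2*q - 8) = (q - 4)*(q + 3)*(q + 2)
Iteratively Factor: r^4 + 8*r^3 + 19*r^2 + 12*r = (r)*(r^3 + 8*r^2 + 19*r + 12) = r*(r + 4)*(r^2 + 4*r + 3) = r*(r + 3)*(r + 4)*(r + 1)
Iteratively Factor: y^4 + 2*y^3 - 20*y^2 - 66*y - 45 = (y + 3)*(y^3 - y^2 - 17*y - 15) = (y - 5)*(y + 3)*(y^2 + 4*y + 3) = (y - 5)*(y + 3)^2*(y + 1)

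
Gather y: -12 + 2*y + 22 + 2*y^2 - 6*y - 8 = 2*y^2 - 4*y + 2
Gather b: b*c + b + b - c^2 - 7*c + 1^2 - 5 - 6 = b*(c + 2) - c^2 - 7*c - 10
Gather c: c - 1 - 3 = c - 4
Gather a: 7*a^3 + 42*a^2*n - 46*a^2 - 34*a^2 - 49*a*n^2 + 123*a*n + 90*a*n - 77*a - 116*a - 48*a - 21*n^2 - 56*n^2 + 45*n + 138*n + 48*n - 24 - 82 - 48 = 7*a^3 + a^2*(42*n - 80) + a*(-49*n^2 + 213*n - 241) - 77*n^2 + 231*n - 154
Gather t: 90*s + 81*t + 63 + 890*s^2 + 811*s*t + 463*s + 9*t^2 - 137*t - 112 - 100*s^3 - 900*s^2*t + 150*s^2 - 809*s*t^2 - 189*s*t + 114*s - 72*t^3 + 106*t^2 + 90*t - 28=-100*s^3 + 1040*s^2 + 667*s - 72*t^3 + t^2*(115 - 809*s) + t*(-900*s^2 + 622*s + 34) - 77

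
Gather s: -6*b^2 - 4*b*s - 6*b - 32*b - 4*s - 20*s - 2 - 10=-6*b^2 - 38*b + s*(-4*b - 24) - 12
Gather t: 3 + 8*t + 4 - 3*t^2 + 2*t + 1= -3*t^2 + 10*t + 8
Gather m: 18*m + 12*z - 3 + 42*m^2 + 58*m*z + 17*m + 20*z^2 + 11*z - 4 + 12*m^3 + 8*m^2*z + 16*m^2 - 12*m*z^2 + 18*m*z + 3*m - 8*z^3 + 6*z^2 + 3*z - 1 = 12*m^3 + m^2*(8*z + 58) + m*(-12*z^2 + 76*z + 38) - 8*z^3 + 26*z^2 + 26*z - 8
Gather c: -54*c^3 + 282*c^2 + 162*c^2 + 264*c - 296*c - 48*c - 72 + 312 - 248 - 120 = -54*c^3 + 444*c^2 - 80*c - 128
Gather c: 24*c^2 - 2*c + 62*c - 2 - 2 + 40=24*c^2 + 60*c + 36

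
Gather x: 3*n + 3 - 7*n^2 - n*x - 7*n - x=-7*n^2 - 4*n + x*(-n - 1) + 3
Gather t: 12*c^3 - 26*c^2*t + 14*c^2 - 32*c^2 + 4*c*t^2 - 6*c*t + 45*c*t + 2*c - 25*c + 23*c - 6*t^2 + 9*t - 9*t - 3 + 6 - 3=12*c^3 - 18*c^2 + t^2*(4*c - 6) + t*(-26*c^2 + 39*c)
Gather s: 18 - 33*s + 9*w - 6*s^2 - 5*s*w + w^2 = -6*s^2 + s*(-5*w - 33) + w^2 + 9*w + 18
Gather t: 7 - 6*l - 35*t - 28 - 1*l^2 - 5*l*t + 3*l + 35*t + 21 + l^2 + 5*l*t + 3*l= 0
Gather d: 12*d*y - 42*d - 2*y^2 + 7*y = d*(12*y - 42) - 2*y^2 + 7*y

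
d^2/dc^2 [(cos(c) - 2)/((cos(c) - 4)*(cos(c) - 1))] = (-(1 - cos(2*c))^2/4 - 29*cos(c)/2 - 2*cos(2*c) + cos(3*c)/2 + 43)/((cos(c) - 4)^3*(cos(c) - 1)^2)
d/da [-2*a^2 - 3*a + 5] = -4*a - 3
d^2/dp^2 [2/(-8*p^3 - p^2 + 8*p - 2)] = 4*((24*p + 1)*(8*p^3 + p^2 - 8*p + 2) - 4*(12*p^2 + p - 4)^2)/(8*p^3 + p^2 - 8*p + 2)^3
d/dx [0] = 0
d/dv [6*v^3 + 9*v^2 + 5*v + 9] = 18*v^2 + 18*v + 5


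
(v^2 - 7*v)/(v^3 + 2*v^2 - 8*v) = (v - 7)/(v^2 + 2*v - 8)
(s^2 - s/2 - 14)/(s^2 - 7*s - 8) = (-s^2 + s/2 + 14)/(-s^2 + 7*s + 8)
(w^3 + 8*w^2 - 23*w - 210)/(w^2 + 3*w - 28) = (w^2 + w - 30)/(w - 4)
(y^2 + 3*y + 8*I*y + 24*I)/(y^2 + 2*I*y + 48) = (y + 3)/(y - 6*I)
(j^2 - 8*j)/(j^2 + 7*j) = (j - 8)/(j + 7)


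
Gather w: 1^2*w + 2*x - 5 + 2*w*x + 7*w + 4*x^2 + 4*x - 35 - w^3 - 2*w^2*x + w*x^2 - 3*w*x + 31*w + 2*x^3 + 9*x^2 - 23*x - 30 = -w^3 - 2*w^2*x + w*(x^2 - x + 39) + 2*x^3 + 13*x^2 - 17*x - 70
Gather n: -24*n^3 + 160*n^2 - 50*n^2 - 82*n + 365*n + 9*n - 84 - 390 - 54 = -24*n^3 + 110*n^2 + 292*n - 528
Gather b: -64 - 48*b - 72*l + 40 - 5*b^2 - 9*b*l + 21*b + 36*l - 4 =-5*b^2 + b*(-9*l - 27) - 36*l - 28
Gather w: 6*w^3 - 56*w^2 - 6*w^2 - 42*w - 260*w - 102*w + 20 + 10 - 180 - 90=6*w^3 - 62*w^2 - 404*w - 240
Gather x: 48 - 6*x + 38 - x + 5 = 91 - 7*x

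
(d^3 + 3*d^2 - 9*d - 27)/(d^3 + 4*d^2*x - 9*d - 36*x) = (d + 3)/(d + 4*x)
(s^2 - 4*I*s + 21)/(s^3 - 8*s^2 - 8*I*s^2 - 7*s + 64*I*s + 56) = (s + 3*I)/(s^2 - s*(8 + I) + 8*I)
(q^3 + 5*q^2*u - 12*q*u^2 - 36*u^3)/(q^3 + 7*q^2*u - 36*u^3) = (q^2 - q*u - 6*u^2)/(q^2 + q*u - 6*u^2)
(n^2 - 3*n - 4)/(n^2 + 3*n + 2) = (n - 4)/(n + 2)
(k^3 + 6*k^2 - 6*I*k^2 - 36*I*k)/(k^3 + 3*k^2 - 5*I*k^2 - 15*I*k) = (k^2 + 6*k*(1 - I) - 36*I)/(k^2 + k*(3 - 5*I) - 15*I)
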